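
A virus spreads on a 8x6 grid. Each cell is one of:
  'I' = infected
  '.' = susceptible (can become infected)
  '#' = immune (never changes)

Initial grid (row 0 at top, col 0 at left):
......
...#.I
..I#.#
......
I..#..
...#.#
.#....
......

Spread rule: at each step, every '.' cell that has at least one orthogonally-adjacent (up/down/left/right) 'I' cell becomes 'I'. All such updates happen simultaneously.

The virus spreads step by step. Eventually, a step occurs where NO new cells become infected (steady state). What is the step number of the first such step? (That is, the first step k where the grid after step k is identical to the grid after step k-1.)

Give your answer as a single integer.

Step 0 (initial): 3 infected
Step 1: +8 new -> 11 infected
Step 2: +10 new -> 21 infected
Step 3: +6 new -> 27 infected
Step 4: +5 new -> 32 infected
Step 5: +4 new -> 36 infected
Step 6: +2 new -> 38 infected
Step 7: +2 new -> 40 infected
Step 8: +1 new -> 41 infected
Step 9: +0 new -> 41 infected

Answer: 9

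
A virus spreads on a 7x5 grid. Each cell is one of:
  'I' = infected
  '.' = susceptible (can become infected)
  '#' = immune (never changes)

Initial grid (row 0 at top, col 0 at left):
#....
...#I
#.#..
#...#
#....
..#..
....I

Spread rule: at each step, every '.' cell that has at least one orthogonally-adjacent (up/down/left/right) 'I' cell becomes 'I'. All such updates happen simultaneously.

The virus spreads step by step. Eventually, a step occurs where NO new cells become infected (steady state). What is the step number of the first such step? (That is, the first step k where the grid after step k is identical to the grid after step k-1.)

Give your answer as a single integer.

Answer: 7

Derivation:
Step 0 (initial): 2 infected
Step 1: +4 new -> 6 infected
Step 2: +5 new -> 11 infected
Step 3: +4 new -> 15 infected
Step 4: +6 new -> 21 infected
Step 5: +4 new -> 25 infected
Step 6: +2 new -> 27 infected
Step 7: +0 new -> 27 infected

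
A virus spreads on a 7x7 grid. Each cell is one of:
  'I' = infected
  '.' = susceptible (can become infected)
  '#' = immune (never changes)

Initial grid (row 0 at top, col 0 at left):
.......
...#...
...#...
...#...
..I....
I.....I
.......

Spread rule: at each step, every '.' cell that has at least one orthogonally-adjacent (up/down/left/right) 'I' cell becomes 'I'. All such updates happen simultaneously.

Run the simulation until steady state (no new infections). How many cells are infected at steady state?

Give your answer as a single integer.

Answer: 46

Derivation:
Step 0 (initial): 3 infected
Step 1: +10 new -> 13 infected
Step 2: +11 new -> 24 infected
Step 3: +8 new -> 32 infected
Step 4: +6 new -> 38 infected
Step 5: +6 new -> 44 infected
Step 6: +2 new -> 46 infected
Step 7: +0 new -> 46 infected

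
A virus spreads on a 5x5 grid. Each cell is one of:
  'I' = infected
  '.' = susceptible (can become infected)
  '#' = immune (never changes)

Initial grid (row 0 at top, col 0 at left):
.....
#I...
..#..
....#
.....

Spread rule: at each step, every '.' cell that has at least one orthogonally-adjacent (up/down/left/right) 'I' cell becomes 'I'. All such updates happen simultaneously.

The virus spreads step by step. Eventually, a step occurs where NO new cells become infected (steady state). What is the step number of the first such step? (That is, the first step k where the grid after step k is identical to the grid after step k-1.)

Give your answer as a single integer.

Step 0 (initial): 1 infected
Step 1: +3 new -> 4 infected
Step 2: +5 new -> 9 infected
Step 3: +6 new -> 15 infected
Step 4: +5 new -> 20 infected
Step 5: +1 new -> 21 infected
Step 6: +1 new -> 22 infected
Step 7: +0 new -> 22 infected

Answer: 7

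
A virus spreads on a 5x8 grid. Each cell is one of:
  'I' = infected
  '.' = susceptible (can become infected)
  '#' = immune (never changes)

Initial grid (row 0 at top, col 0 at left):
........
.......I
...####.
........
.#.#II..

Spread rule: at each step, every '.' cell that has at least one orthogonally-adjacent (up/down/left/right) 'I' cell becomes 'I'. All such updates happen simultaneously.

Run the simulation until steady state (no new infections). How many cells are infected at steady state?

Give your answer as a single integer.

Answer: 34

Derivation:
Step 0 (initial): 3 infected
Step 1: +6 new -> 9 infected
Step 2: +6 new -> 15 infected
Step 3: +3 new -> 18 infected
Step 4: +5 new -> 23 infected
Step 5: +4 new -> 27 infected
Step 6: +4 new -> 31 infected
Step 7: +2 new -> 33 infected
Step 8: +1 new -> 34 infected
Step 9: +0 new -> 34 infected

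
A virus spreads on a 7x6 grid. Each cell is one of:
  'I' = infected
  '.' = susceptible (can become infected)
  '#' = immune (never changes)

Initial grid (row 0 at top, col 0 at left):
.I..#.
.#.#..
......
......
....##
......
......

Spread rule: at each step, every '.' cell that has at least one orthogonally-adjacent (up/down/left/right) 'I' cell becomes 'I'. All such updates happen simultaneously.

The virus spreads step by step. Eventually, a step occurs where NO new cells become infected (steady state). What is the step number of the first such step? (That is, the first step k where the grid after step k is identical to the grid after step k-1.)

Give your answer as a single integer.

Answer: 11

Derivation:
Step 0 (initial): 1 infected
Step 1: +2 new -> 3 infected
Step 2: +3 new -> 6 infected
Step 3: +2 new -> 8 infected
Step 4: +4 new -> 12 infected
Step 5: +5 new -> 17 infected
Step 6: +7 new -> 24 infected
Step 7: +6 new -> 30 infected
Step 8: +4 new -> 34 infected
Step 9: +2 new -> 36 infected
Step 10: +1 new -> 37 infected
Step 11: +0 new -> 37 infected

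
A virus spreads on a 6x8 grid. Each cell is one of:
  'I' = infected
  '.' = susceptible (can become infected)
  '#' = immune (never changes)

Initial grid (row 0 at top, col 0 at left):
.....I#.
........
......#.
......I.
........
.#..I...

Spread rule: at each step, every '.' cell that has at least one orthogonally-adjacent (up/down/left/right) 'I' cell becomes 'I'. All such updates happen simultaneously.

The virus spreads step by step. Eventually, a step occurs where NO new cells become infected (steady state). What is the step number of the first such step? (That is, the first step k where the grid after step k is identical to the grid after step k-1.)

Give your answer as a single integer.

Answer: 8

Derivation:
Step 0 (initial): 3 infected
Step 1: +8 new -> 11 infected
Step 2: +11 new -> 22 infected
Step 3: +7 new -> 29 infected
Step 4: +6 new -> 35 infected
Step 5: +5 new -> 40 infected
Step 6: +4 new -> 44 infected
Step 7: +1 new -> 45 infected
Step 8: +0 new -> 45 infected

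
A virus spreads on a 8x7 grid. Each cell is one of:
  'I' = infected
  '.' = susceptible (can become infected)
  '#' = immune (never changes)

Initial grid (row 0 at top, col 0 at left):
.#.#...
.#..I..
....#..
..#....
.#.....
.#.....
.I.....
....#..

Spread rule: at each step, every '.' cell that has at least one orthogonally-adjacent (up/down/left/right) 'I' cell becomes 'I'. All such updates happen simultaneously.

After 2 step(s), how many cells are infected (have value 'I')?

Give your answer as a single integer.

Answer: 18

Derivation:
Step 0 (initial): 2 infected
Step 1: +6 new -> 8 infected
Step 2: +10 new -> 18 infected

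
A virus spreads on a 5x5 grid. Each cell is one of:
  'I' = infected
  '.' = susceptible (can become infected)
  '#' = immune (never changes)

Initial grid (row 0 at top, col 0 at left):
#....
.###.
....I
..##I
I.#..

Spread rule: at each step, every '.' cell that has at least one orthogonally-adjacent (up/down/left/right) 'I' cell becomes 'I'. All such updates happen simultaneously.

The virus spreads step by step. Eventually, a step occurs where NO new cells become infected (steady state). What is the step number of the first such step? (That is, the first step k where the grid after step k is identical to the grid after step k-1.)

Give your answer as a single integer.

Answer: 6

Derivation:
Step 0 (initial): 3 infected
Step 1: +5 new -> 8 infected
Step 2: +5 new -> 13 infected
Step 3: +3 new -> 16 infected
Step 4: +1 new -> 17 infected
Step 5: +1 new -> 18 infected
Step 6: +0 new -> 18 infected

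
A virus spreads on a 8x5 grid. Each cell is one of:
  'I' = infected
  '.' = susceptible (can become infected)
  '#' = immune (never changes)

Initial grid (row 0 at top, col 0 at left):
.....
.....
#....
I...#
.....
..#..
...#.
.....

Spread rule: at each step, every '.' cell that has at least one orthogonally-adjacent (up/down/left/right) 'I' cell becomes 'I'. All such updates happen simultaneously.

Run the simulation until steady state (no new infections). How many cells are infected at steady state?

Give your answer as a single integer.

Answer: 36

Derivation:
Step 0 (initial): 1 infected
Step 1: +2 new -> 3 infected
Step 2: +4 new -> 7 infected
Step 3: +6 new -> 13 infected
Step 4: +7 new -> 20 infected
Step 5: +8 new -> 28 infected
Step 6: +4 new -> 32 infected
Step 7: +3 new -> 35 infected
Step 8: +1 new -> 36 infected
Step 9: +0 new -> 36 infected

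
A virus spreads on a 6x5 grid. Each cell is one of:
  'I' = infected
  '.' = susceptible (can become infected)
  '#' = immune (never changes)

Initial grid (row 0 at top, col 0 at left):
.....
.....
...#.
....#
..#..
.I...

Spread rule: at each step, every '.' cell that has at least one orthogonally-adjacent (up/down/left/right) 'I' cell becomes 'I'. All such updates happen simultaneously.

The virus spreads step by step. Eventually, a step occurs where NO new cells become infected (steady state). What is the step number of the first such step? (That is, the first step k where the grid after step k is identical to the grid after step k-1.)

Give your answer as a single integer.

Step 0 (initial): 1 infected
Step 1: +3 new -> 4 infected
Step 2: +3 new -> 7 infected
Step 3: +5 new -> 12 infected
Step 4: +5 new -> 17 infected
Step 5: +3 new -> 20 infected
Step 6: +3 new -> 23 infected
Step 7: +2 new -> 25 infected
Step 8: +2 new -> 27 infected
Step 9: +0 new -> 27 infected

Answer: 9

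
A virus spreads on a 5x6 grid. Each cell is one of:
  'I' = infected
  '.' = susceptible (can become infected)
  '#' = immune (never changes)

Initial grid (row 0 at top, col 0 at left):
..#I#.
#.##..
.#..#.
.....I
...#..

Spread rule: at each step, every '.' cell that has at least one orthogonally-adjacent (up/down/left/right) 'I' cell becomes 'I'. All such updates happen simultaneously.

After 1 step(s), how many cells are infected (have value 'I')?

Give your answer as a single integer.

Answer: 5

Derivation:
Step 0 (initial): 2 infected
Step 1: +3 new -> 5 infected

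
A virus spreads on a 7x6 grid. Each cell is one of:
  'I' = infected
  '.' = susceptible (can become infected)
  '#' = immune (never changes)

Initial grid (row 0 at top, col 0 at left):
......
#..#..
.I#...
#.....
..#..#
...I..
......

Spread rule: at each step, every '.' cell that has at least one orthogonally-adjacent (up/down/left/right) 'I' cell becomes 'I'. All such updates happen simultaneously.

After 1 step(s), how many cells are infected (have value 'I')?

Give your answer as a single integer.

Answer: 9

Derivation:
Step 0 (initial): 2 infected
Step 1: +7 new -> 9 infected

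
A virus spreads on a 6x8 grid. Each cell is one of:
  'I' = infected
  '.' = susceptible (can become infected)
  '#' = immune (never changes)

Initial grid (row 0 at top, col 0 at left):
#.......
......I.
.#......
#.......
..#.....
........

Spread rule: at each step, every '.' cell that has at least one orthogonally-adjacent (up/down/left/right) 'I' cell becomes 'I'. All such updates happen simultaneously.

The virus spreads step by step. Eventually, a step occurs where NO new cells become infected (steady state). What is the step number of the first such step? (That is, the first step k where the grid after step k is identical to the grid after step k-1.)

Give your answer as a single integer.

Step 0 (initial): 1 infected
Step 1: +4 new -> 5 infected
Step 2: +6 new -> 11 infected
Step 3: +6 new -> 17 infected
Step 4: +7 new -> 24 infected
Step 5: +7 new -> 31 infected
Step 6: +5 new -> 36 infected
Step 7: +3 new -> 39 infected
Step 8: +2 new -> 41 infected
Step 9: +2 new -> 43 infected
Step 10: +1 new -> 44 infected
Step 11: +0 new -> 44 infected

Answer: 11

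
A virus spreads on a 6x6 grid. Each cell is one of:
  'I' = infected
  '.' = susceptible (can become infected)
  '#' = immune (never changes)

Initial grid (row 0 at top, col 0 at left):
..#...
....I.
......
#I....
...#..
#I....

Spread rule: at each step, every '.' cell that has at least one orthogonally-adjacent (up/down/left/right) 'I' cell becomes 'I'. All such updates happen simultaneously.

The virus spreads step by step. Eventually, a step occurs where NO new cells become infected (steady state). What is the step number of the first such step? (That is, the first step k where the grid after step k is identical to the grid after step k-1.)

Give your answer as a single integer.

Answer: 5

Derivation:
Step 0 (initial): 3 infected
Step 1: +8 new -> 11 infected
Step 2: +13 new -> 24 infected
Step 3: +5 new -> 29 infected
Step 4: +3 new -> 32 infected
Step 5: +0 new -> 32 infected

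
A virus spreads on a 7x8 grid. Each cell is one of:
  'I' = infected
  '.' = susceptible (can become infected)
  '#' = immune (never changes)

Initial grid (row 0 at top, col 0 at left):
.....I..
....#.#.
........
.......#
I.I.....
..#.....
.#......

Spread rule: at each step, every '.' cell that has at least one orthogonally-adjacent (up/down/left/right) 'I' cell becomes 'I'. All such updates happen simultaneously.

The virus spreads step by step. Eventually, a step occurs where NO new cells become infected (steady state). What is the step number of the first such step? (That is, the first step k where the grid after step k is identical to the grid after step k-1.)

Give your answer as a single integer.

Answer: 8

Derivation:
Step 0 (initial): 3 infected
Step 1: +8 new -> 11 infected
Step 2: +11 new -> 22 infected
Step 3: +14 new -> 36 infected
Step 4: +9 new -> 45 infected
Step 5: +3 new -> 48 infected
Step 6: +2 new -> 50 infected
Step 7: +1 new -> 51 infected
Step 8: +0 new -> 51 infected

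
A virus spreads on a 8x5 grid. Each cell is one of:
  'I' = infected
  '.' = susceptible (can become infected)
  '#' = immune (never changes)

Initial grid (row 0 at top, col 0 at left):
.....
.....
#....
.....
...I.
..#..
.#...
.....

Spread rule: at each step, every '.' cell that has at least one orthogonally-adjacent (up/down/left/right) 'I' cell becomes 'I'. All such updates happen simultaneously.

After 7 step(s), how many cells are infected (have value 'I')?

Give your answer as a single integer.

Answer: 37

Derivation:
Step 0 (initial): 1 infected
Step 1: +4 new -> 5 infected
Step 2: +6 new -> 11 infected
Step 3: +9 new -> 20 infected
Step 4: +8 new -> 28 infected
Step 5: +5 new -> 33 infected
Step 6: +3 new -> 36 infected
Step 7: +1 new -> 37 infected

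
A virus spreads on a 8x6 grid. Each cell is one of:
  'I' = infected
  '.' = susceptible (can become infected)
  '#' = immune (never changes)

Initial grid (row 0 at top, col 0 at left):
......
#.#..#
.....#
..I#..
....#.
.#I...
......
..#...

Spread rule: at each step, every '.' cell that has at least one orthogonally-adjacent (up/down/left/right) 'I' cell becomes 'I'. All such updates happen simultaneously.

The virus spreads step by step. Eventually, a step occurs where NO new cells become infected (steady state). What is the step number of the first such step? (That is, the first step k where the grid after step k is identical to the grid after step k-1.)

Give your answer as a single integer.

Answer: 7

Derivation:
Step 0 (initial): 2 infected
Step 1: +5 new -> 7 infected
Step 2: +8 new -> 15 infected
Step 3: +10 new -> 25 infected
Step 4: +9 new -> 34 infected
Step 5: +5 new -> 39 infected
Step 6: +1 new -> 40 infected
Step 7: +0 new -> 40 infected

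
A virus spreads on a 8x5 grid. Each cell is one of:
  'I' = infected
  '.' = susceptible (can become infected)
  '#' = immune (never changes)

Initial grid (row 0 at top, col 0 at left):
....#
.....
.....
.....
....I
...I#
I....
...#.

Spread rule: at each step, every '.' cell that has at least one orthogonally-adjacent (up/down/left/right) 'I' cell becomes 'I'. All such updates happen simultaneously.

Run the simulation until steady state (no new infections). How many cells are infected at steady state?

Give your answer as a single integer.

Step 0 (initial): 3 infected
Step 1: +7 new -> 10 infected
Step 2: +8 new -> 18 infected
Step 3: +7 new -> 25 infected
Step 4: +4 new -> 29 infected
Step 5: +4 new -> 33 infected
Step 6: +3 new -> 36 infected
Step 7: +1 new -> 37 infected
Step 8: +0 new -> 37 infected

Answer: 37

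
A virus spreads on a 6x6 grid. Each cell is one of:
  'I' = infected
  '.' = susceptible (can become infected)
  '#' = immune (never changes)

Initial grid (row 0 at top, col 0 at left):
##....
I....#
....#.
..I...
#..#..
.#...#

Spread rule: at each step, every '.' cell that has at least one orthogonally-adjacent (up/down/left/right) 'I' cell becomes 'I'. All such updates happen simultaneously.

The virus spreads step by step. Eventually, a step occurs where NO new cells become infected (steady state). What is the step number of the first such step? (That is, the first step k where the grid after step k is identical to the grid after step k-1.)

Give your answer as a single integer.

Step 0 (initial): 2 infected
Step 1: +6 new -> 8 infected
Step 2: +7 new -> 15 infected
Step 3: +5 new -> 20 infected
Step 4: +5 new -> 25 infected
Step 5: +1 new -> 26 infected
Step 6: +1 new -> 27 infected
Step 7: +0 new -> 27 infected

Answer: 7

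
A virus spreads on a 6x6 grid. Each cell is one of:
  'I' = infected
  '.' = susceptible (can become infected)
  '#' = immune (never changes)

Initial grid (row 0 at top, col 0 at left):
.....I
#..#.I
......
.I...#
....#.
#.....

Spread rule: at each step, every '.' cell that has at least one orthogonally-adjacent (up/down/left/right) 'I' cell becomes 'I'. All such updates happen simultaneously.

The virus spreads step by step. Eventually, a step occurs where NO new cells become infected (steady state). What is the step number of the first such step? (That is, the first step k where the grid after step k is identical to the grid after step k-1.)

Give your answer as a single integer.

Answer: 8

Derivation:
Step 0 (initial): 3 infected
Step 1: +7 new -> 10 infected
Step 2: +9 new -> 19 infected
Step 3: +7 new -> 26 infected
Step 4: +2 new -> 28 infected
Step 5: +1 new -> 29 infected
Step 6: +1 new -> 30 infected
Step 7: +1 new -> 31 infected
Step 8: +0 new -> 31 infected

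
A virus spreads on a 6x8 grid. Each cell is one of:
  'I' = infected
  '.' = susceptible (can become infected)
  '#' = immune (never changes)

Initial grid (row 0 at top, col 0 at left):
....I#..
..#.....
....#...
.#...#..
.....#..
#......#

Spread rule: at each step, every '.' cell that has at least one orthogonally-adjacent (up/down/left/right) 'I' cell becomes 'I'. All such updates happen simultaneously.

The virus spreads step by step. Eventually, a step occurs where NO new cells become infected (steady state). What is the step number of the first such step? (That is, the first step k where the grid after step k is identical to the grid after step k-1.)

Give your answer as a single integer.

Answer: 9

Derivation:
Step 0 (initial): 1 infected
Step 1: +2 new -> 3 infected
Step 2: +3 new -> 6 infected
Step 3: +4 new -> 10 infected
Step 4: +7 new -> 17 infected
Step 5: +8 new -> 25 infected
Step 6: +6 new -> 31 infected
Step 7: +6 new -> 37 infected
Step 8: +3 new -> 40 infected
Step 9: +0 new -> 40 infected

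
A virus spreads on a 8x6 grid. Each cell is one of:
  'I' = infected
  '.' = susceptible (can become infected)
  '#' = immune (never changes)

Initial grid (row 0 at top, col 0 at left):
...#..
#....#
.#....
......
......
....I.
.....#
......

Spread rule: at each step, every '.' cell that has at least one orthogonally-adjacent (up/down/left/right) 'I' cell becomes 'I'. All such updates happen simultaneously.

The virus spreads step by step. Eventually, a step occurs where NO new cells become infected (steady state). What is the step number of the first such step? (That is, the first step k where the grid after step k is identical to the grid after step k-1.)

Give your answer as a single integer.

Answer: 10

Derivation:
Step 0 (initial): 1 infected
Step 1: +4 new -> 5 infected
Step 2: +6 new -> 11 infected
Step 3: +8 new -> 19 infected
Step 4: +8 new -> 27 infected
Step 5: +7 new -> 34 infected
Step 6: +4 new -> 38 infected
Step 7: +3 new -> 41 infected
Step 8: +1 new -> 42 infected
Step 9: +1 new -> 43 infected
Step 10: +0 new -> 43 infected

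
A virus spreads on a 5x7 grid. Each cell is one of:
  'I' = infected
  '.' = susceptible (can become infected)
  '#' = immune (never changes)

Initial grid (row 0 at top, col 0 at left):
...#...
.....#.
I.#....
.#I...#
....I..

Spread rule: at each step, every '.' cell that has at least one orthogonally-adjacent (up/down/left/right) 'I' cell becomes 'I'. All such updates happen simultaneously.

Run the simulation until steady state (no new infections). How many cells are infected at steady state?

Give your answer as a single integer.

Step 0 (initial): 3 infected
Step 1: +8 new -> 11 infected
Step 2: +8 new -> 19 infected
Step 3: +5 new -> 24 infected
Step 4: +3 new -> 27 infected
Step 5: +2 new -> 29 infected
Step 6: +1 new -> 30 infected
Step 7: +0 new -> 30 infected

Answer: 30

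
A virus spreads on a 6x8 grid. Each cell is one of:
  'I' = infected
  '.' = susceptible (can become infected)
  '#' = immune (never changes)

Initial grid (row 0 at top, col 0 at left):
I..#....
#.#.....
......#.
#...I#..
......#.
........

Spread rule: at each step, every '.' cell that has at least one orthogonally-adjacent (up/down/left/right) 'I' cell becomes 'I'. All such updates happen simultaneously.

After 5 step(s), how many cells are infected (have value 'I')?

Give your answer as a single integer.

Answer: 35

Derivation:
Step 0 (initial): 2 infected
Step 1: +4 new -> 6 infected
Step 2: +9 new -> 15 infected
Step 3: +9 new -> 24 infected
Step 4: +6 new -> 30 infected
Step 5: +5 new -> 35 infected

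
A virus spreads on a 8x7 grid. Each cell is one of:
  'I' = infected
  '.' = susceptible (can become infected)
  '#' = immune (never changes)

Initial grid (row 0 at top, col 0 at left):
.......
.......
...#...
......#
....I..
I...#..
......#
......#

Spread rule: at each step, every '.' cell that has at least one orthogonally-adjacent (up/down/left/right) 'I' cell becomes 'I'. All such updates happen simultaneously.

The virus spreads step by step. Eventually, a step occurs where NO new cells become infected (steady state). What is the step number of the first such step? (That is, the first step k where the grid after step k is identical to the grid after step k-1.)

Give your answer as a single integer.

Step 0 (initial): 2 infected
Step 1: +6 new -> 8 infected
Step 2: +12 new -> 20 infected
Step 3: +10 new -> 30 infected
Step 4: +11 new -> 41 infected
Step 5: +7 new -> 48 infected
Step 6: +3 new -> 51 infected
Step 7: +0 new -> 51 infected

Answer: 7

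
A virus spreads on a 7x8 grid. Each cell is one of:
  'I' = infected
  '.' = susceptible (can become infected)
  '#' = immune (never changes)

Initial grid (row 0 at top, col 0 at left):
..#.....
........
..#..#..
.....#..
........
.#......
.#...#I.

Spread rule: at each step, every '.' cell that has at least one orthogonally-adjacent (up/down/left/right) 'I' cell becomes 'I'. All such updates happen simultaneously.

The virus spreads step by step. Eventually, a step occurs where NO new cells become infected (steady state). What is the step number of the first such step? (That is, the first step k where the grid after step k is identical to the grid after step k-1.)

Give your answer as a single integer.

Step 0 (initial): 1 infected
Step 1: +2 new -> 3 infected
Step 2: +3 new -> 6 infected
Step 3: +4 new -> 10 infected
Step 4: +5 new -> 15 infected
Step 5: +6 new -> 21 infected
Step 6: +7 new -> 28 infected
Step 7: +6 new -> 34 infected
Step 8: +4 new -> 38 infected
Step 9: +5 new -> 43 infected
Step 10: +3 new -> 46 infected
Step 11: +2 new -> 48 infected
Step 12: +1 new -> 49 infected
Step 13: +0 new -> 49 infected

Answer: 13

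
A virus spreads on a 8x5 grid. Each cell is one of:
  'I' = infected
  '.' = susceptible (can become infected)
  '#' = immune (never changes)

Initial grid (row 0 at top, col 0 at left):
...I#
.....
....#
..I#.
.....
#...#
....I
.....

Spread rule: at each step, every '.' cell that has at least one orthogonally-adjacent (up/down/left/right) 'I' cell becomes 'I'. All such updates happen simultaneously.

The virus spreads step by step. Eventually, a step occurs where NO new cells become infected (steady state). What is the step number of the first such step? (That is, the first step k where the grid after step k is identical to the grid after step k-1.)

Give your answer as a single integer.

Answer: 6

Derivation:
Step 0 (initial): 3 infected
Step 1: +7 new -> 10 infected
Step 2: +12 new -> 22 infected
Step 3: +8 new -> 30 infected
Step 4: +4 new -> 34 infected
Step 5: +1 new -> 35 infected
Step 6: +0 new -> 35 infected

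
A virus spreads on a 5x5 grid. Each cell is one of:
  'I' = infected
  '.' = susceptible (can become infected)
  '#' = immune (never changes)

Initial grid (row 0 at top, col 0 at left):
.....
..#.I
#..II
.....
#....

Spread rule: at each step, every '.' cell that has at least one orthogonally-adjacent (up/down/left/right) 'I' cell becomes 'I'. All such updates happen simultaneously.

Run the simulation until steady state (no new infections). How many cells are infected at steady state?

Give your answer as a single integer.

Step 0 (initial): 3 infected
Step 1: +5 new -> 8 infected
Step 2: +5 new -> 13 infected
Step 3: +4 new -> 17 infected
Step 4: +4 new -> 21 infected
Step 5: +1 new -> 22 infected
Step 6: +0 new -> 22 infected

Answer: 22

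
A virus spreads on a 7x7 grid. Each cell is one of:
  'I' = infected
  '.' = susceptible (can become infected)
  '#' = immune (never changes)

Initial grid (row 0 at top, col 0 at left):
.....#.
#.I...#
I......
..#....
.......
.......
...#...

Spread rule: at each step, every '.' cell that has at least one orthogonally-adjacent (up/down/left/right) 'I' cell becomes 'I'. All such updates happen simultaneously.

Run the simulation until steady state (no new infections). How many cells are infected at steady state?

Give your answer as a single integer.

Answer: 43

Derivation:
Step 0 (initial): 2 infected
Step 1: +6 new -> 8 infected
Step 2: +6 new -> 14 infected
Step 3: +7 new -> 21 infected
Step 4: +6 new -> 27 infected
Step 5: +6 new -> 33 infected
Step 6: +4 new -> 37 infected
Step 7: +3 new -> 40 infected
Step 8: +2 new -> 42 infected
Step 9: +1 new -> 43 infected
Step 10: +0 new -> 43 infected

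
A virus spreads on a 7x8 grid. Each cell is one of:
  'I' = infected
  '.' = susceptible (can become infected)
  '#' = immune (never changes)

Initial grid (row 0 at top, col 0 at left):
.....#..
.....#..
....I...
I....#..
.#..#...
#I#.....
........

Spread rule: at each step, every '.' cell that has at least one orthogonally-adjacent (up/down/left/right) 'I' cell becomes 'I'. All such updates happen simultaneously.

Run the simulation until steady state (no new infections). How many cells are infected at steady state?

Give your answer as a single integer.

Answer: 49

Derivation:
Step 0 (initial): 3 infected
Step 1: +8 new -> 11 infected
Step 2: +10 new -> 21 infected
Step 3: +10 new -> 31 infected
Step 4: +8 new -> 39 infected
Step 5: +6 new -> 45 infected
Step 6: +3 new -> 48 infected
Step 7: +1 new -> 49 infected
Step 8: +0 new -> 49 infected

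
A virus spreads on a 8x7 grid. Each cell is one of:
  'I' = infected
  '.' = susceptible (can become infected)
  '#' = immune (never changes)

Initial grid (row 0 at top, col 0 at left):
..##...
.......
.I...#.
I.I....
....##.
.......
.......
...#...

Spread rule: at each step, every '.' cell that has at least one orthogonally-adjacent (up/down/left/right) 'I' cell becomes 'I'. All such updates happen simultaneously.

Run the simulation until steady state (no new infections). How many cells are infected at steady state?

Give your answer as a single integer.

Step 0 (initial): 3 infected
Step 1: +7 new -> 10 infected
Step 2: +9 new -> 19 infected
Step 3: +8 new -> 27 infected
Step 4: +7 new -> 34 infected
Step 5: +7 new -> 41 infected
Step 6: +5 new -> 46 infected
Step 7: +3 new -> 49 infected
Step 8: +1 new -> 50 infected
Step 9: +0 new -> 50 infected

Answer: 50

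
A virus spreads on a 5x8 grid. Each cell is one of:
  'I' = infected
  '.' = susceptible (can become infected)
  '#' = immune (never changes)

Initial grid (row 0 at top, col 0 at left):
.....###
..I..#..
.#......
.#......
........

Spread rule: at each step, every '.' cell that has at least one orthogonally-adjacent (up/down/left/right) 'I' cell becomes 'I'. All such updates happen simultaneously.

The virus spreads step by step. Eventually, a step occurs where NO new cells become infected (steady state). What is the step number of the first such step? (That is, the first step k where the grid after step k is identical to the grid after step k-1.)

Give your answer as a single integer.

Answer: 9

Derivation:
Step 0 (initial): 1 infected
Step 1: +4 new -> 5 infected
Step 2: +6 new -> 11 infected
Step 3: +6 new -> 17 infected
Step 4: +5 new -> 22 infected
Step 5: +4 new -> 26 infected
Step 6: +4 new -> 30 infected
Step 7: +3 new -> 33 infected
Step 8: +1 new -> 34 infected
Step 9: +0 new -> 34 infected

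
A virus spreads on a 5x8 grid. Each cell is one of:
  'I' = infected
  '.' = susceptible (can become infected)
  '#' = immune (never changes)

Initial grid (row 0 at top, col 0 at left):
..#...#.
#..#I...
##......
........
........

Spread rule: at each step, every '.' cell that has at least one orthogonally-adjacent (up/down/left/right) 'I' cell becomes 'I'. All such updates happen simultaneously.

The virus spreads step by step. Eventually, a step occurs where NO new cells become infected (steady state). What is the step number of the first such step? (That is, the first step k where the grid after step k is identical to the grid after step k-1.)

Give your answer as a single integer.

Step 0 (initial): 1 infected
Step 1: +3 new -> 4 infected
Step 2: +6 new -> 10 infected
Step 3: +6 new -> 16 infected
Step 4: +7 new -> 23 infected
Step 5: +5 new -> 28 infected
Step 6: +4 new -> 32 infected
Step 7: +2 new -> 34 infected
Step 8: +0 new -> 34 infected

Answer: 8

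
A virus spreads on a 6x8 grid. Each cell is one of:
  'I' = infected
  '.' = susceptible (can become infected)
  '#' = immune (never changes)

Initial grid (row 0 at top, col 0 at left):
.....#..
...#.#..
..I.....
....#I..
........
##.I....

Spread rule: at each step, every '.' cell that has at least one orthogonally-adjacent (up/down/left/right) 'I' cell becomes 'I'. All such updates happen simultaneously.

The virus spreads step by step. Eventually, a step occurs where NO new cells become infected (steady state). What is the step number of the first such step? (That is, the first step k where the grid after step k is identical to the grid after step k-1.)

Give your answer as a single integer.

Step 0 (initial): 3 infected
Step 1: +10 new -> 13 infected
Step 2: +12 new -> 25 infected
Step 3: +10 new -> 35 infected
Step 4: +6 new -> 41 infected
Step 5: +1 new -> 42 infected
Step 6: +0 new -> 42 infected

Answer: 6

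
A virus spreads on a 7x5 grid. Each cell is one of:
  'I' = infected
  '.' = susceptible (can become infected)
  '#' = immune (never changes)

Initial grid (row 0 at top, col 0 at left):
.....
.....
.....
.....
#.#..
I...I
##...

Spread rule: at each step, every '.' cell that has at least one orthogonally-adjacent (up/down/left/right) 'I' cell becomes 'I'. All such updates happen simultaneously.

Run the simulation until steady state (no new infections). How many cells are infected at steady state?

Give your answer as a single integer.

Step 0 (initial): 2 infected
Step 1: +4 new -> 6 infected
Step 2: +5 new -> 11 infected
Step 3: +4 new -> 15 infected
Step 4: +5 new -> 20 infected
Step 5: +5 new -> 25 infected
Step 6: +4 new -> 29 infected
Step 7: +2 new -> 31 infected
Step 8: +0 new -> 31 infected

Answer: 31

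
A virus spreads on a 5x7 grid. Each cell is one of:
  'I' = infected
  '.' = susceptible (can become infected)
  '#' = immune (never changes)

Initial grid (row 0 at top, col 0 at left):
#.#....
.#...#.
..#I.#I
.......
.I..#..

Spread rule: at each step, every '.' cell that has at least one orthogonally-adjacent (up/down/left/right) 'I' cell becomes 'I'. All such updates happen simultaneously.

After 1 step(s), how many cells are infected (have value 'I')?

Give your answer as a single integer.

Answer: 11

Derivation:
Step 0 (initial): 3 infected
Step 1: +8 new -> 11 infected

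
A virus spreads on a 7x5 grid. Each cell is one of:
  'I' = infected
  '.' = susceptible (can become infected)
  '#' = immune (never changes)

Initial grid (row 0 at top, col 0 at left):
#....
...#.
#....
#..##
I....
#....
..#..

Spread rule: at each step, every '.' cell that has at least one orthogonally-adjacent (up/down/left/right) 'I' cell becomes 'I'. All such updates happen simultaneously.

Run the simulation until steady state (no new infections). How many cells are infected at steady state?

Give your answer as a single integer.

Answer: 27

Derivation:
Step 0 (initial): 1 infected
Step 1: +1 new -> 2 infected
Step 2: +3 new -> 5 infected
Step 3: +5 new -> 10 infected
Step 4: +5 new -> 15 infected
Step 5: +6 new -> 21 infected
Step 6: +3 new -> 24 infected
Step 7: +2 new -> 26 infected
Step 8: +1 new -> 27 infected
Step 9: +0 new -> 27 infected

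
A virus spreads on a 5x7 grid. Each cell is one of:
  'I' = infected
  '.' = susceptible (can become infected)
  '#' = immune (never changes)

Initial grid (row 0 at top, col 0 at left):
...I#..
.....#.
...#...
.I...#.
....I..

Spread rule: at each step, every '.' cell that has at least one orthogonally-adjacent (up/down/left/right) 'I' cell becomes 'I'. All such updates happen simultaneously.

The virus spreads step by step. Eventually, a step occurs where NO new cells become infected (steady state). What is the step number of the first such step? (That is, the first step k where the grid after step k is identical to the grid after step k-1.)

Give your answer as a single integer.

Step 0 (initial): 3 infected
Step 1: +9 new -> 12 infected
Step 2: +11 new -> 23 infected
Step 3: +4 new -> 27 infected
Step 4: +1 new -> 28 infected
Step 5: +1 new -> 29 infected
Step 6: +1 new -> 30 infected
Step 7: +1 new -> 31 infected
Step 8: +0 new -> 31 infected

Answer: 8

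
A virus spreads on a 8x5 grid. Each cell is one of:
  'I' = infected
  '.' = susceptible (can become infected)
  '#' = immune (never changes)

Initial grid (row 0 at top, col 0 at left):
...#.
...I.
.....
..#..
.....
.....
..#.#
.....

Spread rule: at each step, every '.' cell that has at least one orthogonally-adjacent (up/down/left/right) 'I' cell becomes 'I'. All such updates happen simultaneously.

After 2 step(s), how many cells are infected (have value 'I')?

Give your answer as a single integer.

Step 0 (initial): 1 infected
Step 1: +3 new -> 4 infected
Step 2: +6 new -> 10 infected

Answer: 10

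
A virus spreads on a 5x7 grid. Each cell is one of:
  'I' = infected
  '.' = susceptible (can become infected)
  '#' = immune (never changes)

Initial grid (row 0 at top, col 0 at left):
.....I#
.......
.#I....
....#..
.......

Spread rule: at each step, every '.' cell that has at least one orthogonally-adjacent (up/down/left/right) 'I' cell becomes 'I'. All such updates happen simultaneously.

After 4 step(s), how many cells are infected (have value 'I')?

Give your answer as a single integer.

Step 0 (initial): 2 infected
Step 1: +5 new -> 7 infected
Step 2: +11 new -> 18 infected
Step 3: +7 new -> 25 infected
Step 4: +6 new -> 31 infected

Answer: 31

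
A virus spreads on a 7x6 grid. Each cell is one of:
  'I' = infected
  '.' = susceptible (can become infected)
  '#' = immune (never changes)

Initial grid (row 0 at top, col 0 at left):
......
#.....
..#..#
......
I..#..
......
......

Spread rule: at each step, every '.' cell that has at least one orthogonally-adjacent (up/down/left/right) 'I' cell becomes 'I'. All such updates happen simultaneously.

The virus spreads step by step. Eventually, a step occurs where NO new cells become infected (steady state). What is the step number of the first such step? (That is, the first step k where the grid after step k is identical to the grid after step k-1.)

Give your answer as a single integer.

Step 0 (initial): 1 infected
Step 1: +3 new -> 4 infected
Step 2: +5 new -> 9 infected
Step 3: +4 new -> 13 infected
Step 4: +4 new -> 17 infected
Step 5: +6 new -> 23 infected
Step 6: +8 new -> 31 infected
Step 7: +4 new -> 35 infected
Step 8: +2 new -> 37 infected
Step 9: +1 new -> 38 infected
Step 10: +0 new -> 38 infected

Answer: 10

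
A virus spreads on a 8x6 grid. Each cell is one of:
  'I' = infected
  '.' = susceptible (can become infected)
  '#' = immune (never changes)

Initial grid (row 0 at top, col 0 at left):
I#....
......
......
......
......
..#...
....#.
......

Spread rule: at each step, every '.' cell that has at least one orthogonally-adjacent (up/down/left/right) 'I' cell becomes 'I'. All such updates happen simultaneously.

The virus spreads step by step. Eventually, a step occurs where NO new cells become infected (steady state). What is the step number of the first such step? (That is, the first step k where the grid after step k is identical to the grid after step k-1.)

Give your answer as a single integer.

Answer: 13

Derivation:
Step 0 (initial): 1 infected
Step 1: +1 new -> 2 infected
Step 2: +2 new -> 4 infected
Step 3: +3 new -> 7 infected
Step 4: +5 new -> 12 infected
Step 5: +6 new -> 18 infected
Step 6: +7 new -> 25 infected
Step 7: +6 new -> 31 infected
Step 8: +5 new -> 36 infected
Step 9: +4 new -> 40 infected
Step 10: +2 new -> 42 infected
Step 11: +2 new -> 44 infected
Step 12: +1 new -> 45 infected
Step 13: +0 new -> 45 infected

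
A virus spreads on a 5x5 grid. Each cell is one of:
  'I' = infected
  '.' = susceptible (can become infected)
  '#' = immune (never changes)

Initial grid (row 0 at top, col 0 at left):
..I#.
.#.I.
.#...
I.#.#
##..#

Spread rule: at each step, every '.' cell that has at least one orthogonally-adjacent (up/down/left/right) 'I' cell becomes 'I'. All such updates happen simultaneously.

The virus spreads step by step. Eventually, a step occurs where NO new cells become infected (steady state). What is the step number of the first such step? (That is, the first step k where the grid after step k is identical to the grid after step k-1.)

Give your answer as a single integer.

Step 0 (initial): 3 infected
Step 1: +6 new -> 9 infected
Step 2: +6 new -> 15 infected
Step 3: +1 new -> 16 infected
Step 4: +1 new -> 17 infected
Step 5: +0 new -> 17 infected

Answer: 5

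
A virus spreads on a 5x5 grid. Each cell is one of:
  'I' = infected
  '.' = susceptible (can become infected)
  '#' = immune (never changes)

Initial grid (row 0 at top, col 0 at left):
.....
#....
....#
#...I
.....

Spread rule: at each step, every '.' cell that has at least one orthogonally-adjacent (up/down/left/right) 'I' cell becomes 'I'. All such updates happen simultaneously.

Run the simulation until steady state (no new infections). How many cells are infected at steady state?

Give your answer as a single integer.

Step 0 (initial): 1 infected
Step 1: +2 new -> 3 infected
Step 2: +3 new -> 6 infected
Step 3: +4 new -> 10 infected
Step 4: +5 new -> 15 infected
Step 5: +5 new -> 20 infected
Step 6: +1 new -> 21 infected
Step 7: +1 new -> 22 infected
Step 8: +0 new -> 22 infected

Answer: 22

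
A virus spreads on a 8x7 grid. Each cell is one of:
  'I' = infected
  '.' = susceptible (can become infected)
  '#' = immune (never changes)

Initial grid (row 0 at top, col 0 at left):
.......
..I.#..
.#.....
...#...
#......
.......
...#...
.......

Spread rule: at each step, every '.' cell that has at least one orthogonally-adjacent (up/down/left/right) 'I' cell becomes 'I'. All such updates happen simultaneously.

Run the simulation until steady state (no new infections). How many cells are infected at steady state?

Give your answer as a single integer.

Answer: 51

Derivation:
Step 0 (initial): 1 infected
Step 1: +4 new -> 5 infected
Step 2: +5 new -> 10 infected
Step 3: +6 new -> 16 infected
Step 4: +7 new -> 23 infected
Step 5: +8 new -> 31 infected
Step 6: +7 new -> 38 infected
Step 7: +6 new -> 44 infected
Step 8: +4 new -> 48 infected
Step 9: +2 new -> 50 infected
Step 10: +1 new -> 51 infected
Step 11: +0 new -> 51 infected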